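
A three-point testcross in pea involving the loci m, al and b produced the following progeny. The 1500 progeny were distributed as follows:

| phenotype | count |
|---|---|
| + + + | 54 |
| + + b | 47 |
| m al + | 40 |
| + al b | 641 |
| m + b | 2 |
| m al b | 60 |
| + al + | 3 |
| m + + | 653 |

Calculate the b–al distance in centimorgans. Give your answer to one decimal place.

6.1 centimorgans

The two most frequent reciprocal classes, + al b and m + +, are the parental types, so the F1 was + al b / m + +.
The two rarest classes, + al + and m + b, are the double crossovers. Comparing them with the parentals, only the b allele has switched, so b is the middle locus and the order is m – b – al.
Crossovers in the b–al interval produce the single-crossover classes + + b and m al + (47 + 40 = 87) plus the double crossovers (5).
RF(b–al) = (87 + 5) / 1500 = 92/1500 = 0.0613 → 6.1 centimorgans.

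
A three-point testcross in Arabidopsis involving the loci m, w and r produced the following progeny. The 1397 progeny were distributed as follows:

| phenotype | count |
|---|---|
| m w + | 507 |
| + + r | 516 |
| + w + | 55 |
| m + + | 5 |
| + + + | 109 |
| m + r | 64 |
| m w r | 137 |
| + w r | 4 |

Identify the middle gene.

w

The two most frequent reciprocal classes, + + r and m w +, are the parental types, so the F1 was + + r / m w +.
The two rarest classes, + w r and m + +, are the double crossovers. Comparing them with the parentals, only the w allele has switched, so w is the middle locus and the order is r – w – m.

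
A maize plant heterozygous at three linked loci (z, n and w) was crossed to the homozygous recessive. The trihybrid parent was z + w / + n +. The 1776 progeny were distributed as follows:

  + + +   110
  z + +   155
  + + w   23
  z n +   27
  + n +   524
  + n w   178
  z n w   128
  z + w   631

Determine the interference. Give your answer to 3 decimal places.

0.195

The two rarest classes, + + w and z n +, are the double crossovers. Comparing them with the parentals, only the z allele has switched, so z is the middle locus and the order is w – z – n.
w–z: (333 + 50)/1776 = 0.2157; z–n: (238 + 50)/1776 = 0.1622.
Expected DCO frequency = 0.2157 × 0.1622 ≈ 0.03499; observed = 50/1776 ≈ 0.02815.
Coefficient of coincidence = 0.02815/0.03499 ≈ 0.805; interference = 1 − 0.805 = 0.195.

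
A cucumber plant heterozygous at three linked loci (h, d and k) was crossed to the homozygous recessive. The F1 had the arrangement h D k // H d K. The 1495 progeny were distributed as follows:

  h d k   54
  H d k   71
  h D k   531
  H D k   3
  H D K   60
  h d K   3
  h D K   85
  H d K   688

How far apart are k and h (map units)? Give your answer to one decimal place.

The two rarest classes, H D k and h d K, are the double crossovers. Comparing them with the parentals, only the h allele has switched, so h is the middle locus and the order is d – h – k.
Crossovers in the h–k interval produce the single-crossover classes h D K and H d k (85 + 71 = 156) plus the double crossovers (6).
RF(h–k) = (156 + 6) / 1495 = 162/1495 = 0.1084 → 10.8 map units.

10.8 map units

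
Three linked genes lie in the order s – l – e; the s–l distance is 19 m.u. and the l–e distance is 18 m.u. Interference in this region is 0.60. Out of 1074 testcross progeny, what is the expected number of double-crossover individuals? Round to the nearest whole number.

15

Map distances give recombination frequencies of 0.190 and 0.180 for the two intervals.
With interference 0.60 (so coincidence = 0.40), expected double-crossover frequency = 0.190 × 0.180 × 0.40 = 0.01368.
Expected number = 0.01368 × 1074 = 14.69 ≈ 15.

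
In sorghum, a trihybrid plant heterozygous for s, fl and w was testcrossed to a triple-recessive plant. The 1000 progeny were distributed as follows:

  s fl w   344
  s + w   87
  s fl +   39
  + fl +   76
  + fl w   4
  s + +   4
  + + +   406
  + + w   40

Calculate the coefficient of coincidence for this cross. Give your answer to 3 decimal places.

The two most frequent reciprocal classes, + + + and s fl w, are the parental types, so the F1 was + + + / s fl w.
The two rarest classes, s + + and + fl w, are the double crossovers. Comparing them with the parentals, only the s allele has switched, so s is the middle locus and the order is w – s – fl.
w–s: (79 + 8)/1000 = 0.0870; s–fl: (163 + 8)/1000 = 0.1710.
Expected DCO frequency = 0.0870 × 0.1710 ≈ 0.01488; observed = 8/1000 ≈ 0.00800.
Coefficient of coincidence = 0.00800/0.01488 ≈ 0.538.

0.538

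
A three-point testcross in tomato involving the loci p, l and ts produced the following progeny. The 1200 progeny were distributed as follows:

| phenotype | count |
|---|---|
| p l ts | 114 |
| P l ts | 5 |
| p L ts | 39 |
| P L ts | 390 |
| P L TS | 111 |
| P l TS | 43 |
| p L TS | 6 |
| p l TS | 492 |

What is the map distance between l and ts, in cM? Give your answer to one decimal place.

The two most frequent reciprocal classes, P L ts and p l TS, are the parental types, so the F1 was P L ts / p l TS.
The two rarest classes, P l ts and p L TS, are the double crossovers. Comparing them with the parentals, only the l allele has switched, so l is the middle locus and the order is p – l – ts.
Crossovers in the l–ts interval produce the single-crossover classes P L TS and p l ts (111 + 114 = 225) plus the double crossovers (11).
RF(l–ts) = (225 + 11) / 1200 = 236/1200 = 0.1967 → 19.7 cM.

19.7 cM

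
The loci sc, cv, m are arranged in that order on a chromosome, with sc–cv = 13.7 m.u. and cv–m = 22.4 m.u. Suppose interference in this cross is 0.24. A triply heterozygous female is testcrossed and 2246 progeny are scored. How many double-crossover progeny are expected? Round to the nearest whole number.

Map distances give recombination frequencies of 0.137 and 0.224 for the two intervals.
With interference 0.24 (so coincidence = 0.76), expected double-crossover frequency = 0.137 × 0.224 × 0.76 = 0.02332.
Expected number = 0.02332 × 2246 = 52.38 ≈ 52.

52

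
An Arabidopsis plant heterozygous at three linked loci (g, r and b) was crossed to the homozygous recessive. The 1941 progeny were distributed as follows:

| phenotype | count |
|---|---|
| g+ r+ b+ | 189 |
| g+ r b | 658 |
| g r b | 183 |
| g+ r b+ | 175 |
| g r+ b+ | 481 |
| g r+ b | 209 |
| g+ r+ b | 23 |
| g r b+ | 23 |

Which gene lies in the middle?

r

The two most frequent reciprocal classes, g r+ b+ and g+ r b, are the parental types, so the F1 was g r+ b+ / g+ r b.
The two rarest classes, g r b+ and g+ r+ b, are the double crossovers. Comparing them with the parentals, only the r allele has switched, so r is the middle locus and the order is b – r – g.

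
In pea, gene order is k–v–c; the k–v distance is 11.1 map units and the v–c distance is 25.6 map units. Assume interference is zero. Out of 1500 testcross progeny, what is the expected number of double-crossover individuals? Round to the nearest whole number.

Map distances give recombination frequencies of 0.111 and 0.256 for the two intervals.
With no interference, expected double-crossover frequency = 0.111 × 0.256 = 0.02842.
Expected number = 0.02842 × 1500 = 42.62 ≈ 43.

43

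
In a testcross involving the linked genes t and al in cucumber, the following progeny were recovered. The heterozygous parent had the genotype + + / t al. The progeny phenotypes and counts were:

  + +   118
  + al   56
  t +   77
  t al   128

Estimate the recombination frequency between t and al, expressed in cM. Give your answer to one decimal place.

The recombinant classes are + al and t +: 56 + 77 = 133.
Recombination frequency = 133/379 = 0.3509 ≈ 35.1%, i.e. 35.1 cM.

35.1 cM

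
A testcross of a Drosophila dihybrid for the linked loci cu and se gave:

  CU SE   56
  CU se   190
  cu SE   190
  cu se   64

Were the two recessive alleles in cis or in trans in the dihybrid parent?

The two most frequent classes are CU se (190) and cu SE (190); these are the parental (non-recombinant) types.
So the F1 carried CU se on one chromosome and cu SE on the other — the recessive alleles are on opposite chromosomes (trans / repulsion).

trans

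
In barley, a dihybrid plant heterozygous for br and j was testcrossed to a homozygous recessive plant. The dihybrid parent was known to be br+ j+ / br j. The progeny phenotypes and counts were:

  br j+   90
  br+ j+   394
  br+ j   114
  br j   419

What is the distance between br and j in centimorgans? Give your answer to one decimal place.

20.1 centimorgans

The recombinant classes are br+ j and br j+: 114 + 90 = 204.
Recombination frequency = 204/1017 = 0.2006 ≈ 20.1%, i.e. 20.1 centimorgans.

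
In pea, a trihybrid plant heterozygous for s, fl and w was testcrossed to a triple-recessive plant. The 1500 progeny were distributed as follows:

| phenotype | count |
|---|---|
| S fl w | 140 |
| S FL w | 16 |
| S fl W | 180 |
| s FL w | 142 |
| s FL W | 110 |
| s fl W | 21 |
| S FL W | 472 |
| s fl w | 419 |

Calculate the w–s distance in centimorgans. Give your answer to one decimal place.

19.1 centimorgans

The two most frequent reciprocal classes, s fl w and S FL W, are the parental types, so the F1 was s fl w / S FL W.
The two rarest classes, s fl W and S FL w, are the double crossovers. Comparing them with the parentals, only the w allele has switched, so w is the middle locus and the order is fl – w – s.
Crossovers in the w–s interval produce the single-crossover classes S fl w and s FL W (140 + 110 = 250) plus the double crossovers (37).
RF(w–s) = (250 + 37) / 1500 = 287/1500 = 0.1913 → 19.1 centimorgans.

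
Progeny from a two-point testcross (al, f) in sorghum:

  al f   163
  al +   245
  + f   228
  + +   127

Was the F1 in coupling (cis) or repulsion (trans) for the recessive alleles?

The two most frequent classes are + f (228) and al + (245); these are the parental (non-recombinant) types.
So the F1 carried + f on one chromosome and al + on the other — the recessive alleles are on opposite chromosomes (trans / repulsion).

trans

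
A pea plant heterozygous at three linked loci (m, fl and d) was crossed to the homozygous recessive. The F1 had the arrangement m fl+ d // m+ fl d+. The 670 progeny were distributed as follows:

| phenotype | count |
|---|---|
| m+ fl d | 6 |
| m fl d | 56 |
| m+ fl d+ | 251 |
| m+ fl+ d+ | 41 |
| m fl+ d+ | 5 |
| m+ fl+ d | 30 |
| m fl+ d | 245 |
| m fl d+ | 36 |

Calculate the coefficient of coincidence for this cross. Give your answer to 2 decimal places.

The two rarest classes, m fl+ d+ and m+ fl d, are the double crossovers. Comparing them with the parentals, only the d allele has switched, so d is the middle locus and the order is fl – d – m.
fl–d: (97 + 11)/670 = 0.1612; d–m: (66 + 11)/670 = 0.1149.
Expected DCO frequency = 0.1612 × 0.1149 ≈ 0.01852; observed = 11/670 ≈ 0.01642.
Coefficient of coincidence = 0.01642/0.01852 ≈ 0.89.

0.89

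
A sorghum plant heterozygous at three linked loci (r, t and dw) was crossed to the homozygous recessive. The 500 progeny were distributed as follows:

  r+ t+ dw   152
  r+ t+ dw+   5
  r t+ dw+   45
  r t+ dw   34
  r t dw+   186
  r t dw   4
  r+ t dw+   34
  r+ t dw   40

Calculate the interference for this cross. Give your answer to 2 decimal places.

0.38

The two most frequent reciprocal classes, r t dw+ and r+ t+ dw, are the parental types, so the F1 was r t dw+ / r+ t+ dw.
The two rarest classes, r t dw and r+ t+ dw+, are the double crossovers. Comparing them with the parentals, only the dw allele has switched, so dw is the middle locus and the order is r – dw – t.
r–dw: (68 + 9)/500 = 0.1540; dw–t: (85 + 9)/500 = 0.1880.
Expected DCO frequency = 0.1540 × 0.1880 ≈ 0.02895; observed = 9/500 ≈ 0.01800.
Coefficient of coincidence = 0.01800/0.02895 ≈ 0.62; interference = 1 − 0.62 = 0.38.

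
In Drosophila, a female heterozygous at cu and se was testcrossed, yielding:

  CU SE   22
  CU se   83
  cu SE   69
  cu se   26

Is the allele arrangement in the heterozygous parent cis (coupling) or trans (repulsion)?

The two most frequent classes are CU se (83) and cu SE (69); these are the parental (non-recombinant) types.
So the F1 carried CU se on one chromosome and cu SE on the other — the recessive alleles are on opposite chromosomes (trans / repulsion).

trans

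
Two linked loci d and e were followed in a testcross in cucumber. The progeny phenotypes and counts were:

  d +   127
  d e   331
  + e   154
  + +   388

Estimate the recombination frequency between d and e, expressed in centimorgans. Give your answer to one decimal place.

The two most frequent classes, + + (388) and d e (331), are the parental types, so the F1 was + + / d e.
The recombinant classes are + e and d +: 154 + 127 = 281.
Recombination frequency = 281/1000 = 0.2810 ≈ 28.1%, i.e. 28.1 centimorgans.

28.1 centimorgans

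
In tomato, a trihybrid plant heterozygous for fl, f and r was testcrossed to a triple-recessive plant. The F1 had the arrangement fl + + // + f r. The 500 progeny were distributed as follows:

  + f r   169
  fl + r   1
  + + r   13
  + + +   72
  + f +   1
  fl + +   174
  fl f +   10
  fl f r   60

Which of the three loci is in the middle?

The two rarest classes, fl + r and + f +, are the double crossovers. Comparing them with the parentals, only the r allele has switched, so r is the middle locus and the order is f – r – fl.

r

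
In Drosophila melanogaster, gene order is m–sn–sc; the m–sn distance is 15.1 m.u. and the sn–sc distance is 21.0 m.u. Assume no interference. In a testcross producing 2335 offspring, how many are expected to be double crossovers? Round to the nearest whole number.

74

Map distances give recombination frequencies of 0.151 and 0.210 for the two intervals.
With no interference, expected double-crossover frequency = 0.151 × 0.210 = 0.03171.
Expected number = 0.03171 × 2335 = 74.04 ≈ 74.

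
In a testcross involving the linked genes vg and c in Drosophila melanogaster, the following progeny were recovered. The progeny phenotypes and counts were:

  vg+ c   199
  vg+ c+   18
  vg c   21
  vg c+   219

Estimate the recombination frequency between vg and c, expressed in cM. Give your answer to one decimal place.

8.5 cM

The two most frequent classes, vg+ c (199) and vg c+ (219), are the parental types, so the F1 was vg+ c / vg c+.
The recombinant classes are vg+ c+ and vg c: 18 + 21 = 39.
Recombination frequency = 39/457 = 0.0853 ≈ 8.5%, i.e. 8.5 cM.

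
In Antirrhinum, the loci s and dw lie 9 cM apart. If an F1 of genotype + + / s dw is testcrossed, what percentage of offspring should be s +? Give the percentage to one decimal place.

4.5%

A map distance of 9 cM corresponds to a recombination frequency of 0.090.
The F1 is + + / s dw, so s + is a recombinant gamete class with expected frequency r/2 = 0.090/2 = 0.0450.
That is 0.0450 = 4.5% of the progeny.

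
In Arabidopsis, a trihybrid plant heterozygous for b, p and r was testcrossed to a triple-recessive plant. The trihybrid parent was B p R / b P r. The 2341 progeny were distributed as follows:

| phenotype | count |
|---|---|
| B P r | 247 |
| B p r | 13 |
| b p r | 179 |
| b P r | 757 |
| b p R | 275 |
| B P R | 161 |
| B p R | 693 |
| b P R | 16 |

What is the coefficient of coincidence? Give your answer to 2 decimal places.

0.33

The two rarest classes, B p r and b P R, are the double crossovers. Comparing them with the parentals, only the r allele has switched, so r is the middle locus and the order is b – r – p.
b–r: (522 + 29)/2341 = 0.2354; r–p: (340 + 29)/2341 = 0.1576.
Expected DCO frequency = 0.2354 × 0.1576 ≈ 0.03710; observed = 29/2341 ≈ 0.01239.
Coefficient of coincidence = 0.01239/0.03710 ≈ 0.33.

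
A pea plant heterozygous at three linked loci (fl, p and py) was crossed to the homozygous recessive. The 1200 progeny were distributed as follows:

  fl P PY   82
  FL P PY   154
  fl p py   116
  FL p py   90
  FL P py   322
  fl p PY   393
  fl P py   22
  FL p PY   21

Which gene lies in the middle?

fl

The two most frequent reciprocal classes, FL P py and fl p PY, are the parental types, so the F1 was FL P py / fl p PY.
The two rarest classes, fl P py and FL p PY, are the double crossovers. Comparing them with the parentals, only the fl allele has switched, so fl is the middle locus and the order is py – fl – p.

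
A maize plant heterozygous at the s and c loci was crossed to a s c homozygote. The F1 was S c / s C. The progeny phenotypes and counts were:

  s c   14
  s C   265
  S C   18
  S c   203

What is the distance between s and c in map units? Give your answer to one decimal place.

The recombinant classes are S C and s c: 18 + 14 = 32.
Recombination frequency = 32/500 = 0.0640 ≈ 6.4%, i.e. 6.4 map units.

6.4 map units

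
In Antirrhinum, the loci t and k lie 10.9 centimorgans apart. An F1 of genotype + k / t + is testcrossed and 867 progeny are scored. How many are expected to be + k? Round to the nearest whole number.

386

A map distance of 10.9 centimorgans corresponds to a recombination frequency of 0.109.
The F1 is + k / t +, so + k is a parental gamete class with expected frequency (1 − r)/2 = 0.891/2 = 0.4455.
Expected number = 0.4455 × 867 = 386.25 ≈ 386.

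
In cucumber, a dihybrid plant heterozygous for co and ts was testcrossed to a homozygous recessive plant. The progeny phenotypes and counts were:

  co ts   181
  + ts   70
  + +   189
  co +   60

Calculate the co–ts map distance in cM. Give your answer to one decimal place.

The two most frequent classes, + + (189) and co ts (181), are the parental types, so the F1 was + + / co ts.
The recombinant classes are + ts and co +: 70 + 60 = 130.
Recombination frequency = 130/500 = 0.2600 ≈ 26.0%, i.e. 26.0 cM.

26.0 cM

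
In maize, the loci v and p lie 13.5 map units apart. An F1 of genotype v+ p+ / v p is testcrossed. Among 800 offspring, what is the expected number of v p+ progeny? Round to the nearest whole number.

A map distance of 13.5 map units corresponds to a recombination frequency of 0.135.
The F1 is v+ p+ / v p, so v p+ is a recombinant gamete class with expected frequency r/2 = 0.135/2 = 0.0675.
Expected number = 0.0675 × 800 = 54.00 ≈ 54.

54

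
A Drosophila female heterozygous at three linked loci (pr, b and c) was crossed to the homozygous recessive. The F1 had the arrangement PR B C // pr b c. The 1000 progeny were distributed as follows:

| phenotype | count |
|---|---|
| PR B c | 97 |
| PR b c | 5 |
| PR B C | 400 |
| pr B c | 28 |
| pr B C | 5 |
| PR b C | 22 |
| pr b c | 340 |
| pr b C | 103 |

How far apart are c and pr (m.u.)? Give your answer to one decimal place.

The two rarest classes, pr B C and PR b c, are the double crossovers. Comparing them with the parentals, only the pr allele has switched, so pr is the middle locus and the order is c – pr – b.
Crossovers in the c–pr interval produce the single-crossover classes PR B c and pr b C (97 + 103 = 200) plus the double crossovers (10).
RF(c–pr) = (200 + 10) / 1000 = 210/1000 = 0.2100 → 21.0 m.u.

21.0 m.u.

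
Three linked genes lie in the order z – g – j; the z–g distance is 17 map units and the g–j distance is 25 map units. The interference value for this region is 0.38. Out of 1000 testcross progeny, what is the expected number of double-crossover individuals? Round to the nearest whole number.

26

Map distances give recombination frequencies of 0.170 and 0.250 for the two intervals.
With interference 0.38 (so coincidence = 0.62), expected double-crossover frequency = 0.170 × 0.250 × 0.62 = 0.02635.
Expected number = 0.02635 × 1000 = 26.35 ≈ 26.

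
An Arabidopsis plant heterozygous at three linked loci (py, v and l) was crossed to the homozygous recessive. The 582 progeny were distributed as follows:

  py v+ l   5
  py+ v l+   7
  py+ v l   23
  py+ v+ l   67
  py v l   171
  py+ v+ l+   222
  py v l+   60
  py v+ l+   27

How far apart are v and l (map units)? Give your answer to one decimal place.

23.9 map units

The two most frequent reciprocal classes, py+ v+ l+ and py v l, are the parental types, so the F1 was py+ v+ l+ / py v l.
The two rarest classes, py+ v l+ and py v+ l, are the double crossovers. Comparing them with the parentals, only the v allele has switched, so v is the middle locus and the order is py – v – l.
Crossovers in the v–l interval produce the single-crossover classes py+ v+ l and py v l+ (67 + 60 = 127) plus the double crossovers (12).
RF(v–l) = (127 + 12) / 582 = 139/582 = 0.2388 → 23.9 map units.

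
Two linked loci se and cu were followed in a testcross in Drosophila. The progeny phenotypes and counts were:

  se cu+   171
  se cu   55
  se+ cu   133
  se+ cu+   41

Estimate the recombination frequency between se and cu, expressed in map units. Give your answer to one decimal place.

The two most frequent classes, se+ cu (133) and se cu+ (171), are the parental types, so the F1 was se+ cu / se cu+.
The recombinant classes are se+ cu+ and se cu: 41 + 55 = 96.
Recombination frequency = 96/400 = 0.2400 ≈ 24.0%, i.e. 24.0 map units.

24.0 map units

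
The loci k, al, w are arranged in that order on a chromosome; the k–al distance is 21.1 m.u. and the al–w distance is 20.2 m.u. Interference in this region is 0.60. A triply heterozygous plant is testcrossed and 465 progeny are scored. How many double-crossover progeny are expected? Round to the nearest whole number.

Map distances give recombination frequencies of 0.211 and 0.202 for the two intervals.
With interference 0.60 (so coincidence = 0.40), expected double-crossover frequency = 0.211 × 0.202 × 0.40 = 0.01705.
Expected number = 0.01705 × 465 = 7.93 ≈ 8.

8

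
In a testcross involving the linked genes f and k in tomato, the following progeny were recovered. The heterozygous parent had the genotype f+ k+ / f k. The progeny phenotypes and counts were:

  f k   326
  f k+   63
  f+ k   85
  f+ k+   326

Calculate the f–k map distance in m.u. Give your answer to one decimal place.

The recombinant classes are f+ k and f k+: 85 + 63 = 148.
Recombination frequency = 148/800 = 0.1850 ≈ 18.5%, i.e. 18.5 m.u.

18.5 m.u.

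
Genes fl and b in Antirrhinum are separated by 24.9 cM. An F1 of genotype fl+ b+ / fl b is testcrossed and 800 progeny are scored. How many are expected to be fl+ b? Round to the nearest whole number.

100

A map distance of 24.9 cM corresponds to a recombination frequency of 0.249.
The F1 is fl+ b+ / fl b, so fl+ b is a recombinant gamete class with expected frequency r/2 = 0.249/2 = 0.1245.
Expected number = 0.1245 × 800 = 99.60 ≈ 100.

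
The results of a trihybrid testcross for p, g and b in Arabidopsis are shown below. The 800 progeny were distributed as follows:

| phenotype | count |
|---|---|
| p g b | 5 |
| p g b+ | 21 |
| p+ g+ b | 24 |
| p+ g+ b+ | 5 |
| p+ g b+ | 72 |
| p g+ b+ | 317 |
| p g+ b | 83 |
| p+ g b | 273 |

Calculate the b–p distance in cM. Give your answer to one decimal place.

The two most frequent reciprocal classes, p+ g b and p g+ b+, are the parental types, so the F1 was p+ g b / p g+ b+.
The two rarest classes, p g b and p+ g+ b+, are the double crossovers. Comparing them with the parentals, only the p allele has switched, so p is the middle locus and the order is b – p – g.
Crossovers in the b–p interval produce the single-crossover classes p+ g b+ and p g+ b (72 + 83 = 155) plus the double crossovers (10).
RF(b–p) = (155 + 10) / 800 = 165/800 = 0.2062 → 20.6 cM.

20.6 cM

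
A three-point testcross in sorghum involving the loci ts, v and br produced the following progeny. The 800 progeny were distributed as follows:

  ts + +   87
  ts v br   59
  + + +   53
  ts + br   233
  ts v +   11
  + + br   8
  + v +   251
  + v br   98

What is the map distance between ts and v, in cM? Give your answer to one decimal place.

The two most frequent reciprocal classes, + v + and ts + br, are the parental types, so the F1 was + v + / ts + br.
The two rarest classes, ts v + and + + br, are the double crossovers. Comparing them with the parentals, only the ts allele has switched, so ts is the middle locus and the order is br – ts – v.
Crossovers in the ts–v interval produce the single-crossover classes + + + and ts v br (53 + 59 = 112) plus the double crossovers (19).
RF(ts–v) = (112 + 19) / 800 = 131/800 = 0.1638 → 16.4 cM.

16.4 cM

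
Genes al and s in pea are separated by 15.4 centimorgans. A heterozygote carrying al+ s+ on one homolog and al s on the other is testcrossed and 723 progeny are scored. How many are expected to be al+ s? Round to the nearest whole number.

56

A map distance of 15.4 centimorgans corresponds to a recombination frequency of 0.154.
The F1 is al+ s+ / al s, so al+ s is a recombinant gamete class with expected frequency r/2 = 0.154/2 = 0.0770.
Expected number = 0.0770 × 723 = 55.67 ≈ 56.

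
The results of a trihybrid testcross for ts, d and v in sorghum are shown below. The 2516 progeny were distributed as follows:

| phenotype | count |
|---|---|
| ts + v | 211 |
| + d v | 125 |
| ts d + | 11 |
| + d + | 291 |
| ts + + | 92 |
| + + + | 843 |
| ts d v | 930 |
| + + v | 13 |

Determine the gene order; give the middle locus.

The two most frequent reciprocal classes, ts d v and + + +, are the parental types, so the F1 was ts d v / + + +.
The two rarest classes, ts d + and + + v, are the double crossovers. Comparing them with the parentals, only the v allele has switched, so v is the middle locus and the order is d – v – ts.

v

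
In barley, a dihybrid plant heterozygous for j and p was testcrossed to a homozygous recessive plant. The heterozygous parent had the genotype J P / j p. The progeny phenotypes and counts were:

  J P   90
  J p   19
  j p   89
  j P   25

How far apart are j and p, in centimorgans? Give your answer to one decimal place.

19.7 centimorgans

The recombinant classes are J p and j P: 19 + 25 = 44.
Recombination frequency = 44/223 = 0.1973 ≈ 19.7%, i.e. 19.7 centimorgans.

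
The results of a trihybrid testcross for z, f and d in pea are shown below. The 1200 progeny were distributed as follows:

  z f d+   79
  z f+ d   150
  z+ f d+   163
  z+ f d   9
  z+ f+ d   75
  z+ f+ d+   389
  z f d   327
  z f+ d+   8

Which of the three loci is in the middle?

z

The two most frequent reciprocal classes, z f d and z+ f+ d+, are the parental types, so the F1 was z f d / z+ f+ d+.
The two rarest classes, z+ f d and z f+ d+, are the double crossovers. Comparing them with the parentals, only the z allele has switched, so z is the middle locus and the order is f – z – d.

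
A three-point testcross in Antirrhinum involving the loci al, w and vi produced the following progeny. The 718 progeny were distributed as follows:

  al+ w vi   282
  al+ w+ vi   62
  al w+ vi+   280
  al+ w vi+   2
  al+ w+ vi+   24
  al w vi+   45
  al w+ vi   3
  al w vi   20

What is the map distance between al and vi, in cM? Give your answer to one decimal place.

The two most frequent reciprocal classes, al+ w vi and al w+ vi+, are the parental types, so the F1 was al+ w vi / al w+ vi+.
The two rarest classes, al+ w vi+ and al w+ vi, are the double crossovers. Comparing them with the parentals, only the vi allele has switched, so vi is the middle locus and the order is al – vi – w.
Crossovers in the al–vi interval produce the single-crossover classes al w vi and al+ w+ vi+ (20 + 24 = 44) plus the double crossovers (5).
RF(al–vi) = (44 + 5) / 718 = 49/718 = 0.0682 → 6.8 cM.

6.8 cM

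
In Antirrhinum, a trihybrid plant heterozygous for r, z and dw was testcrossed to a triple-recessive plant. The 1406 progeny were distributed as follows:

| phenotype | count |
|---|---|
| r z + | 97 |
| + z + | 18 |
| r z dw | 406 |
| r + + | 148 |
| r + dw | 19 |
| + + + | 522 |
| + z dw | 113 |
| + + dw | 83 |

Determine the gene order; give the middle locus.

The two most frequent reciprocal classes, + + + and r z dw, are the parental types, so the F1 was + + + / r z dw.
The two rarest classes, + z + and r + dw, are the double crossovers. Comparing them with the parentals, only the z allele has switched, so z is the middle locus and the order is r – z – dw.

z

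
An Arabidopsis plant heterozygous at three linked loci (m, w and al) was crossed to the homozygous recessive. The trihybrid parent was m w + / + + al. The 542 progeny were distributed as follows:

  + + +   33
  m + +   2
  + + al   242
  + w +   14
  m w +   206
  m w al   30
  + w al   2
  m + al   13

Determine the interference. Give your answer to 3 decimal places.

The two rarest classes, m + + and + w al, are the double crossovers. Comparing them with the parentals, only the w allele has switched, so w is the middle locus and the order is al – w – m.
al–w: (63 + 4)/542 = 0.1236; w–m: (27 + 4)/542 = 0.0572.
Expected DCO frequency = 0.1236 × 0.0572 ≈ 0.00707; observed = 4/542 ≈ 0.00738.
Coefficient of coincidence = 0.00738/0.00707 ≈ 1.044; interference = 1 − 1.044 = -0.044.

-0.044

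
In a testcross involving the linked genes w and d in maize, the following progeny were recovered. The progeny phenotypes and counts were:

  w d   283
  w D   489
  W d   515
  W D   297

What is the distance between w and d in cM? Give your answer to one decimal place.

36.6 cM

The two most frequent classes, W d (515) and w D (489), are the parental types, so the F1 was W d / w D.
The recombinant classes are W D and w d: 297 + 283 = 580.
Recombination frequency = 580/1584 = 0.3662 ≈ 36.6%, i.e. 36.6 cM.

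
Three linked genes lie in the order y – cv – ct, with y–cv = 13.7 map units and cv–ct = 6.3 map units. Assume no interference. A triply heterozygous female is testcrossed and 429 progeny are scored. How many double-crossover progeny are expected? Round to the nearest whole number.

4

Map distances give recombination frequencies of 0.137 and 0.063 for the two intervals.
With no interference, expected double-crossover frequency = 0.137 × 0.063 = 0.00863.
Expected number = 0.00863 × 429 = 3.70 ≈ 4.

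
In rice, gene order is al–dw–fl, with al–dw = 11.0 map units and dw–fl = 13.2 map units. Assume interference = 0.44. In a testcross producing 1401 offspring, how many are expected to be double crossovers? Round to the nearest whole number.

Map distances give recombination frequencies of 0.110 and 0.132 for the two intervals.
With interference 0.44 (so coincidence = 0.56), expected double-crossover frequency = 0.110 × 0.132 × 0.56 = 0.00813.
Expected number = 0.00813 × 1401 = 11.39 ≈ 11.

11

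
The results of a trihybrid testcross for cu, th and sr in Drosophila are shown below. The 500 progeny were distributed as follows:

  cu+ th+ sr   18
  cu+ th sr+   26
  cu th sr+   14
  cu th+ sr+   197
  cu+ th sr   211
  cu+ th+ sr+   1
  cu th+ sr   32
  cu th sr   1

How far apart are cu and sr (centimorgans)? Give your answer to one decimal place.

The two most frequent reciprocal classes, cu th+ sr+ and cu+ th sr, are the parental types, so the F1 was cu th+ sr+ / cu+ th sr.
The two rarest classes, cu+ th+ sr+ and cu th sr, are the double crossovers. Comparing them with the parentals, only the cu allele has switched, so cu is the middle locus and the order is th – cu – sr.
Crossovers in the cu–sr interval produce the single-crossover classes cu th+ sr and cu+ th sr+ (32 + 26 = 58) plus the double crossovers (2).
RF(cu–sr) = (58 + 2) / 500 = 60/500 = 0.1200 → 12.0 centimorgans.

12.0 centimorgans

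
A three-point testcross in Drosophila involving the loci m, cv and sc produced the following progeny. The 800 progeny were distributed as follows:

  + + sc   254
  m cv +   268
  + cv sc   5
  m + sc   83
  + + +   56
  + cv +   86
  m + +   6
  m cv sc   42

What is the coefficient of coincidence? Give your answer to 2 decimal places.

The two most frequent reciprocal classes, m cv + and + + sc, are the parental types, so the F1 was m cv + / + + sc.
The two rarest classes, m + + and + cv sc, are the double crossovers. Comparing them with the parentals, only the cv allele has switched, so cv is the middle locus and the order is m – cv – sc.
m–cv: (169 + 11)/800 = 0.2250; cv–sc: (98 + 11)/800 = 0.1363.
Expected DCO frequency = 0.2250 × 0.1363 ≈ 0.03067; observed = 11/800 ≈ 0.01375.
Coefficient of coincidence = 0.01375/0.03067 ≈ 0.45.

0.45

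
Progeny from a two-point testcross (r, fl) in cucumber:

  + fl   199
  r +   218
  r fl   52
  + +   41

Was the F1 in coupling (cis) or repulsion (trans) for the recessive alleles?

The two most frequent classes are + fl (199) and r + (218); these are the parental (non-recombinant) types.
So the F1 carried + fl on one chromosome and r + on the other — the recessive alleles are on opposite chromosomes (trans / repulsion).

trans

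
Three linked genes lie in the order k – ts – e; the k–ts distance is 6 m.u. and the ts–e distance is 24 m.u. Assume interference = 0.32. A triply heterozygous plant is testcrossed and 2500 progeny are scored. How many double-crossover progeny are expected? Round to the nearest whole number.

Map distances give recombination frequencies of 0.060 and 0.240 for the two intervals.
With interference 0.32 (so coincidence = 0.68), expected double-crossover frequency = 0.060 × 0.240 × 0.68 = 0.00979.
Expected number = 0.00979 × 2500 = 24.48 ≈ 24.

24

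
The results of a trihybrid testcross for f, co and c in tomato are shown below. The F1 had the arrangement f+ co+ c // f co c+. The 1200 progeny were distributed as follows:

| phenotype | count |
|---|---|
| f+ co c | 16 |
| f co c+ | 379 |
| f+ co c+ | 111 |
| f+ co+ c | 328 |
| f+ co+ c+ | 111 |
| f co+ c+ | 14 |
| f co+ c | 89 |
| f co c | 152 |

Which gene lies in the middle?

co

The two rarest classes, f+ co c and f co+ c+, are the double crossovers. Comparing them with the parentals, only the co allele has switched, so co is the middle locus and the order is f – co – c.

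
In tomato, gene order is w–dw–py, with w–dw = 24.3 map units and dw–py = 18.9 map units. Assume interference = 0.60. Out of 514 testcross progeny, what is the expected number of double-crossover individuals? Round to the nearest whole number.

9

Map distances give recombination frequencies of 0.243 and 0.189 for the two intervals.
With interference 0.60 (so coincidence = 0.40), expected double-crossover frequency = 0.243 × 0.189 × 0.40 = 0.01837.
Expected number = 0.01837 × 514 = 9.44 ≈ 9.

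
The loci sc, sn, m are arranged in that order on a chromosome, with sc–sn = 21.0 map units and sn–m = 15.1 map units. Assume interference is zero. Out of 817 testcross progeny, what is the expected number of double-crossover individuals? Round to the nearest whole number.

26

Map distances give recombination frequencies of 0.210 and 0.151 for the two intervals.
With no interference, expected double-crossover frequency = 0.210 × 0.151 = 0.03171.
Expected number = 0.03171 × 817 = 25.91 ≈ 26.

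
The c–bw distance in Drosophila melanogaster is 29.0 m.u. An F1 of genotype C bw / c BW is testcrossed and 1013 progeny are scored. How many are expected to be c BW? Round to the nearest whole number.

360

A map distance of 29.0 m.u. corresponds to a recombination frequency of 0.290.
The F1 is C bw / c BW, so c BW is a parental gamete class with expected frequency (1 − r)/2 = 0.710/2 = 0.3550.
Expected number = 0.3550 × 1013 = 359.62 ≈ 360.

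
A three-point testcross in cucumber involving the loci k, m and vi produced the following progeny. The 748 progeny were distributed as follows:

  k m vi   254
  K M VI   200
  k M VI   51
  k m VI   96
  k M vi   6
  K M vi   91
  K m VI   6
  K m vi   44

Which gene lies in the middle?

The two most frequent reciprocal classes, k m vi and K M VI, are the parental types, so the F1 was k m vi / K M VI.
The two rarest classes, k M vi and K m VI, are the double crossovers. Comparing them with the parentals, only the m allele has switched, so m is the middle locus and the order is k – m – vi.

m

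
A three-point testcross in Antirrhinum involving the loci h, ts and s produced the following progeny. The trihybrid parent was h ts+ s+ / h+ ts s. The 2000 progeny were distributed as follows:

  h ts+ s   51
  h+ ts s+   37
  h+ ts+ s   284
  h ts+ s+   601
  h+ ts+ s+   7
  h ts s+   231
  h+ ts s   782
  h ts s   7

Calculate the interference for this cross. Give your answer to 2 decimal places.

0.48

The two rarest classes, h+ ts+ s+ and h ts s, are the double crossovers. Comparing them with the parentals, only the h allele has switched, so h is the middle locus and the order is ts – h – s.
ts–h: (515 + 14)/2000 = 0.2645; h–s: (88 + 14)/2000 = 0.0510.
Expected DCO frequency = 0.2645 × 0.0510 ≈ 0.01349; observed = 14/2000 ≈ 0.00700.
Coefficient of coincidence = 0.00700/0.01349 ≈ 0.52; interference = 1 − 0.52 = 0.48.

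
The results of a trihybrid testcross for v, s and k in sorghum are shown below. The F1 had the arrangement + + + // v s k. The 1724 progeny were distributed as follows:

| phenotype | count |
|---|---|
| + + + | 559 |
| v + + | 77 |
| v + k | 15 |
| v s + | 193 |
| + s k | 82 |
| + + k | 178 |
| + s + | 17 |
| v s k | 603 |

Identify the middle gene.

s

The two rarest classes, + s + and v + k, are the double crossovers. Comparing them with the parentals, only the s allele has switched, so s is the middle locus and the order is v – s – k.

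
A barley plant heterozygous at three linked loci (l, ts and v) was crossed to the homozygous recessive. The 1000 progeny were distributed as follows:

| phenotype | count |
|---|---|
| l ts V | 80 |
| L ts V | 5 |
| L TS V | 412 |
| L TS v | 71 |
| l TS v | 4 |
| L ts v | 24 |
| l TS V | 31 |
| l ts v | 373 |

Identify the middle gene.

The two most frequent reciprocal classes, l ts v and L TS V, are the parental types, so the F1 was l ts v / L TS V.
The two rarest classes, l TS v and L ts V, are the double crossovers. Comparing them with the parentals, only the ts allele has switched, so ts is the middle locus and the order is v – ts – l.

ts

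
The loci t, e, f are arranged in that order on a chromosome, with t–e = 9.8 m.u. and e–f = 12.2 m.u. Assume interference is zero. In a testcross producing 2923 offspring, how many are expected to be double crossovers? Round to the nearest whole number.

35

Map distances give recombination frequencies of 0.098 and 0.122 for the two intervals.
With no interference, expected double-crossover frequency = 0.098 × 0.122 = 0.01196.
Expected number = 0.01196 × 2923 = 34.95 ≈ 35.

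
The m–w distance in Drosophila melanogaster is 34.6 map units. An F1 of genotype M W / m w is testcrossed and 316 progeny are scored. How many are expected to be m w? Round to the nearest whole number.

103

A map distance of 34.6 map units corresponds to a recombination frequency of 0.346.
The F1 is M W / m w, so m w is a parental gamete class with expected frequency (1 − r)/2 = 0.654/2 = 0.3270.
Expected number = 0.3270 × 316 = 103.33 ≈ 103.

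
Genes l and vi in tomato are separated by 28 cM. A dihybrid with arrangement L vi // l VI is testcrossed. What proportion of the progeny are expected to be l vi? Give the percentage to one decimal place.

A map distance of 28 cM corresponds to a recombination frequency of 0.280.
The F1 is L vi / l VI, so l vi is a recombinant gamete class with expected frequency r/2 = 0.280/2 = 0.1400.
That is 0.1400 = 14.0% of the progeny.

14.0%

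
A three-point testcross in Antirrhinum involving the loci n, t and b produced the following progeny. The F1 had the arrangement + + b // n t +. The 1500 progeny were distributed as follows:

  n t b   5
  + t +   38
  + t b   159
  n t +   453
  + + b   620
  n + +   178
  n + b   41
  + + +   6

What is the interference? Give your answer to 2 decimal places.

The two rarest classes, + + + and n t b, are the double crossovers. Comparing them with the parentals, only the b allele has switched, so b is the middle locus and the order is t – b – n.
t–b: (337 + 11)/1500 = 0.2320; b–n: (79 + 11)/1500 = 0.0600.
Expected DCO frequency = 0.2320 × 0.0600 ≈ 0.01392; observed = 11/1500 ≈ 0.00733.
Coefficient of coincidence = 0.00733/0.01392 ≈ 0.53; interference = 1 − 0.53 = 0.47.

0.47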